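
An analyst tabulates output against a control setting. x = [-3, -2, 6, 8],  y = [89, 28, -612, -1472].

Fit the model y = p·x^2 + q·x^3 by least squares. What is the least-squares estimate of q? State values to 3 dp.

q = -2.993

Normal-equation sums: Σx^2·x^2 = 5489, Σx^2·x^3 = 40269, Σx^3·x^3 = 309593.
For Mᵀy: Σx^2·y = -115327, Σx^3·y = -888483.
Δ = 5489·309593 − 40269² = 77763616.
p = ((-115327)·309593 − 40269·(-888483))/77763616 = 2309063/2430113; q = (5489·(-888483) − 40269·(-115327))/77763616 = -7274382/2430113.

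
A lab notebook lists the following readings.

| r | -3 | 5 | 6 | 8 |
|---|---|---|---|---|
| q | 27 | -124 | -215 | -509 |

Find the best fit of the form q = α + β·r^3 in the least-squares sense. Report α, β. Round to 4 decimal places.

Normal-equation sums: Σ1 = 4, Σr^3 = 826, Σr^3·r^3 = 325154.
Right-hand side: Σq = -821, Σr^3·q = -323277.
det = 4·325154 − 826² = 618340.
α = ((-821)·325154 − 826·(-323277))/618340 = 18842/154585; β = (4·(-323277) − 826·(-821))/618340 = -307481/309170.

α = 0.1219, β = -0.9945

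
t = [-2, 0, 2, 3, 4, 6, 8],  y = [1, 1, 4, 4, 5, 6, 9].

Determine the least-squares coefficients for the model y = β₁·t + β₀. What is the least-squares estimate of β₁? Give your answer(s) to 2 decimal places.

β₁ = 0.80

Compute the Gram sums: Σt·t = 133, Σt = 21, Σ1 = 7.
Moment sums: Σt·y = 146, Σy = 30.
det = 133·7 − 21² = 490.
β₁ = (146·7 − 21·30)/490 = 4/5; β₀ = (133·30 − 21·146)/490 = 66/35.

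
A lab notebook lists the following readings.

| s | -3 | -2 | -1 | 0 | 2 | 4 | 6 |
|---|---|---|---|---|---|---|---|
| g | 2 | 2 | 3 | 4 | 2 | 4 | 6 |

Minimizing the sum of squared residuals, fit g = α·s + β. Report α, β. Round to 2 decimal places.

α = 0.36, β = 2.98

From the data, Σs·s = 70, Σs = 6, Σ1 = 7.
For Xᵀg: Σs·g = 43, Σg = 23.
Determinant 70·7 − 6² = 454.
α = (43·7 − 6·23)/454 = 163/454; β = (70·23 − 6·43)/454 = 676/227.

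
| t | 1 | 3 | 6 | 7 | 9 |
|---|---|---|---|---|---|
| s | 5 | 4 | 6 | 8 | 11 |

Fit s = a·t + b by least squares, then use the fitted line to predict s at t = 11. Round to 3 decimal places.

ŝ = 11.235

AᵀA·[a, b]ᵀ = Aᵀs reads: 176·a + 26·b = 208;  26·a + 5·b = 34.
Determinant 176·5 − 26² = 204.
a = (208·5 − 26·34)/204 = 13/17; b = (176·34 − 26·208)/204 = 48/17.
At t = 11: ŝ = (13/17)·(11) + (48/17)·(1) = 191/17.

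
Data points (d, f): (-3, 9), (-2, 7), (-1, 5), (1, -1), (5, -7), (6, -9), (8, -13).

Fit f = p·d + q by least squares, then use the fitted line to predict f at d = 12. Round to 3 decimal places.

From the data, Σd·d = 140, Σd = 14, Σ1 = 7.
Right-hand side: Σd·f = -240, Σf = -9.
So MᵀM·[p, q]ᵀ = Mᵀf: [[140, 14]; [14, 7]]·[p, q]ᵀ = [-240, -9]ᵀ.
Eliminating q: 7·(row 1) − 14·(row 2) gives 784·p = 7·(-240) − 14·(-9) = -1554, so p = -111/56.
Then q = ((-9) − 14·(-111/56))/7 = 75/28.
At d = 12: f̂ = (-111/56)·(12) + (75/28)·(1) = -591/28.

f̂ = -21.107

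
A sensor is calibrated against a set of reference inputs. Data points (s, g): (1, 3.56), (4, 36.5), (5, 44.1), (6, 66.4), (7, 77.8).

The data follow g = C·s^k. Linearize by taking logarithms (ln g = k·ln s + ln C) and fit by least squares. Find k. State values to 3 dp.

k = 1.599

Let Y = ln g. Fitting Y = k·ln s + ln C by least squares:
Σln s = 6.7334, Σ(ln s)² = 11.5091, Σln g = 17.2034, Σln s·ln g = 27.0715.
Normal system: [[11.5091, 6.7334]; [6.7334, 5]]·[k, ln C]ᵀ = [27.0715, 17.2034]ᵀ.
Slope k = (n·Σln s·ln g − Σln s·Σln g)/(n·Σ(ln s)² − (Σln s)²) = (5·27.0715 − 6.7334·17.2034)/12.2067 = 1.59913; ln C = (Σln g − k·Σln s)/n = 1.28715.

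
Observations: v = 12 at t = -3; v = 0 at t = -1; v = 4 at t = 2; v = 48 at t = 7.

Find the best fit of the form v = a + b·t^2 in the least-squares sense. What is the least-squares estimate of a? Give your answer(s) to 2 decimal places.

The normal equations are: 4·a + 63·b = 64;  63·a + 2499·b = 2476.
(Σ1 = 4, Σt^2 = 63, Σt^2·t^2 = 2499, Σv = 64, Σt^2·v = 2476.)
Eliminating b: 2499·(row 1) − 63·(row 2) gives 6027·a = 2499·64 − 63·2476 = 3948, so a = 188/287.
Then b = (2476 − 63·(188/287))/2499 = 5872/6027.

a = 0.66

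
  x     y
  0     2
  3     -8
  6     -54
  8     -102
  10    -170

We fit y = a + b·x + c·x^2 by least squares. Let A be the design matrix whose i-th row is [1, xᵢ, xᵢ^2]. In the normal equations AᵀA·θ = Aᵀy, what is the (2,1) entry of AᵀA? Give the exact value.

Row 2 ↔ basis x, column 1 ↔ basis 1, so (AᵀA)_{2,1} = Σᵢ x = (0)·(1) + (3)·(1) + (6)·(1) + (8)·(1) + (10)·(1) = 27.

27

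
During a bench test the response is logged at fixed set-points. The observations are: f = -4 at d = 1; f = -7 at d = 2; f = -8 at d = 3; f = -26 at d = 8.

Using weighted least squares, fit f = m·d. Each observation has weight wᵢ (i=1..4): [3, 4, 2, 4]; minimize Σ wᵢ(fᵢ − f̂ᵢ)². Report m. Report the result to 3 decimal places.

MᵀWM·[m]ᵀ = MᵀWf reads: 293·m = -948.
Hence m = -948 / 293 ≈ -3.23549.

m = -3.235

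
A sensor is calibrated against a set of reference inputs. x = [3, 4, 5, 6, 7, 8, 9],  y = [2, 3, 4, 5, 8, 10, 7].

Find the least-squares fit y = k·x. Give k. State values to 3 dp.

k = 0.954

With design matrix A, AᵀA = [[280]] and Aᵀy = [267]ᵀ.
Hence k = 267 / 280 ≈ 0.953571.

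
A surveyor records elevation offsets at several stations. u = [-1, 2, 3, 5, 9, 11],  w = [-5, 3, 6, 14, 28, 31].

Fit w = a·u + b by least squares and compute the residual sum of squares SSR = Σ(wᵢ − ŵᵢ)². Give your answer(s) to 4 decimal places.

Compute the Gram sums: Σu·u = 241, Σu = 29, Σ1 = 6.
And Σu·w = 692, Σw = 77.
Δ = 241·6 − 29² = 605.
a = (692·6 − 29·77)/605 = 1919/605; b = (241·77 − 29·692)/605 = -1511/605.
Residuals: 81/121, -512/605, -56/55, 386/605, 236/121, -843/605; SSR = 5054/605.

SSR = 8.3537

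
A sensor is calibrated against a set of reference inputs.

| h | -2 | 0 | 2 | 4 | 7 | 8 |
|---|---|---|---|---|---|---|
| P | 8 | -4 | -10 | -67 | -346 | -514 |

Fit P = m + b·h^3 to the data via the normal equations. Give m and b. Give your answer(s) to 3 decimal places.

With design matrix X, XᵀX = [[6, 919]; [919, 384017]] and XᵀP = [-933, -386278]ᵀ.
Δ = 6·384017 − 919² = 1459541.
m = ((-933)·384017 − 919·(-386278))/1459541 = -3298379/1459541; b = (6·(-386278) − 919·(-933))/1459541 = -1460241/1459541.

m = -2.260, b = -1.000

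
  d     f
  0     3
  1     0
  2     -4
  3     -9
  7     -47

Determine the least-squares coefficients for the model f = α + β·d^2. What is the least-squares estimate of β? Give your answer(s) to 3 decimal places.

β = -0.986

Sums needed: Σ1 = 5, Σd^2 = 63, Σd^2·d^2 = 2499.
And Σf = -57, Σd^2·f = -2400.
So AᵀA·[α, β]ᵀ = Aᵀf: [[5, 63]; [63, 2499]]·[α, β]ᵀ = [-57, -2400]ᵀ.
Δ = 5·2499 − 63² = 8526.
α = ((-57)·2499 − 63·(-2400))/8526 = 417/406; β = (5·(-2400) − 63·(-57))/8526 = -2803/2842.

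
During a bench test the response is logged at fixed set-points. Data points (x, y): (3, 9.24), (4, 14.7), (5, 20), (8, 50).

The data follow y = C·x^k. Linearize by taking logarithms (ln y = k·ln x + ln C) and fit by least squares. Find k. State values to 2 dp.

Let Y = ln y. Fitting Y = k·ln x + ln C by least squares:
XᵀX = [[10.0431, 6.1738]; [6.1738, 4]], rhs = [19.1252, 11.8191]ᵀ  (here Σln x = 6.1738, Σ(ln x)² = 10.0431, Σln y = 11.8191, Σln x·ln y = 19.1252).
Δ = 10.0431·4 − (6.1738)² = 2.0569; k = (19.1252·4 − 6.1738·11.8191)/2.0569 = 1.71718, ln C = (10.0431·11.8191 − 6.1738·19.1252)/2.0569 = 0.30441.

k = 1.72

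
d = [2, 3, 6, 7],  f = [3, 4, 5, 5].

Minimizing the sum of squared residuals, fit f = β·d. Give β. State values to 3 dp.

β = 0.847

From the data, Σd·d = 98.
For Xᵀf: Σd·f = 83.
XᵀX·[β]ᵀ = Xᵀf becomes [[98]]·[β]ᵀ = [83]ᵀ.
Hence β = 83 / 98 ≈ 0.846939.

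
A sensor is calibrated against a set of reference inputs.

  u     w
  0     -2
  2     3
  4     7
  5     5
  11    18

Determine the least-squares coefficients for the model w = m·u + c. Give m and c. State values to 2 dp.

m = 1.74, c = -1.47

From the data, Σu·u = 166, Σu = 22, Σ1 = 5.
Moment sums: Σu·w = 257, Σw = 31.
AᵀA·[m, c]ᵀ = Aᵀw becomes [[166, 22]; [22, 5]]·[m, c]ᵀ = [257, 31]ᵀ.
Eliminating c: 5·(row 1) − 22·(row 2) gives 346·m = 5·257 − 22·31 = 603, so m = 603/346.
Then c = (31 − 22·(603/346))/5 = -254/173.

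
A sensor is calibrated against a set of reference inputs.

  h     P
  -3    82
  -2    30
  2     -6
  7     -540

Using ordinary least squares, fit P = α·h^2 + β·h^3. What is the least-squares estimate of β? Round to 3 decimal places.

From the data, Σh^2·h^2 = 2514, Σh^2·h^3 = 16564, Σh^3·h^3 = 118506.
For XᵀP: Σh^2·P = -25626, Σh^3·P = -187722.
Δ = 2514·118506 − 16564² = 23557988.
α = ((-25626)·118506 − 16564·(-187722))/23557988 = 18148113/5889497; β = (2514·(-187722) − 16564·(-25626))/23557988 = -11866011/5889497.

β = -2.015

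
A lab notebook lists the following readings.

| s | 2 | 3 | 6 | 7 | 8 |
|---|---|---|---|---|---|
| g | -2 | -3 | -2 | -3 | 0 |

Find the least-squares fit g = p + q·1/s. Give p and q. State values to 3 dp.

Normal-equation sums: Σ1 = 5, Σ1/s = 71/56, Σ1/s·1/s = 11993/28224.
Moment sums: Σg = -10, Σ1/s·g = -58/21.
Δ = 5·(11993/28224) − (71/56)² = 3649/7056.
p = ((-10)·(11993/28224) − (71/56)·(-58/21))/(3649/7056) = -10549/7298; q = (5·(-58/21) − (71/56)·(-10))/(3649/7056) = -7980/3649.

p = -1.445, q = -2.187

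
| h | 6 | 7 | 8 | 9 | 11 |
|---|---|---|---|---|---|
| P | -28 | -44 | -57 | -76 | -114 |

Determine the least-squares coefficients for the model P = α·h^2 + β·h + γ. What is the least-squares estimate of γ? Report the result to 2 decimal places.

Entries of AᵀA: Σh^2·h^2 = 28995, Σh^2·h = 3131, Σh^2 = 351, Σh·h = 351, Σh = 41, Σ1 = 5.
For AᵀP: Σh^2·P = -26762, Σh·P = -2870, ΣP = -319.
Inverting the 3×3 Gram matrix, [α, β, γ]ᵀ = [-969/1358, -6773/1358, 18461/679]ᵀ.

γ = 27.19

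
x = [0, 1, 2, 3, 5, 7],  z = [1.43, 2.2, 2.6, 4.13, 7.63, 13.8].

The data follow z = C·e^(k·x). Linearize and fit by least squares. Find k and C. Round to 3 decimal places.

k = 0.322, C = 1.486

Linearized form: ln z = k·x + ln C. From the 6 transformed points,
Sums: Σx = 18.0000, Σ(x)² = 88.0000, Σln z = 8.1767, Σx·ln z = 35.4874.
Normal system: [[88.0000, 18.0000]; [18.0000, 6]]·[k, ln C]ᵀ = [35.4874, 8.1767]ᵀ.
Δ = 88.0000·6 − (18.0000)² = 204.0000; k = (35.4874·6 − 18.0000·8.1767)/204.0000 = 0.32228, ln C = (88.0000·8.1767 − 18.0000·35.4874)/204.0000 = 0.39595, so C = exp(0.39595) = 1.48580.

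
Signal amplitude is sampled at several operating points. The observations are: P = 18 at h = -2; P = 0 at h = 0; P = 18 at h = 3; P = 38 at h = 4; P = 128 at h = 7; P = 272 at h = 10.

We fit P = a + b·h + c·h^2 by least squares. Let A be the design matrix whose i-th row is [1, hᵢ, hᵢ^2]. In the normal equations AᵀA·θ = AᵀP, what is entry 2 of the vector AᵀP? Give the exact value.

3786

Entry 2 ↔ basis h, so (AᵀP)_{2} = Σᵢ (h)·Pᵢ = (-2)·(18) + (0)·(0) + (3)·(18) + (4)·(38) + (7)·(128) + (10)·(272) = 3786.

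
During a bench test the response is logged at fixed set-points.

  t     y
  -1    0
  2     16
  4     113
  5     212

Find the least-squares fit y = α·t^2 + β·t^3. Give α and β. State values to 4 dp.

Setting ∂/∂α … = 0 gives: 898·α + 4180·β = 7172;  4180·α + 19786·β = 33860.
(Σt^2·t^2 = 898, Σt^2·t^3 = 4180, Σt^3·t^3 = 19786, Σt^2·y = 7172, Σt^3·y = 33860.)
Δ = 898·19786 − 4180² = 295428.
α = (7172·19786 − 4180·33860)/295428 = 30866/24619; β = (898·33860 − 4180·7172)/295428 = 35610/24619.

α = 1.2537, β = 1.4464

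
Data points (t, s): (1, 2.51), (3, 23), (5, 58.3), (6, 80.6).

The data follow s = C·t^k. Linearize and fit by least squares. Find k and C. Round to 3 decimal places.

Taking logs, ln s = k·ln t + ln C, so regress ln s on ln t.
Σln t = 4.4998, Σ(ln t)² = 7.0076, Σln s = 12.5109, Σln t·ln s = 17.8530.
Equations: 7.0076·k + 4.4998·ln C = 17.8530;  4.4998·k + 4·ln C = 12.5109.
Slope k = (n·Σln t·ln s − Σln t·Σln s)/(n·Σ(ln t)² − (Σln t)²) = (4·17.8530 − 4.4998·12.5109)/7.7823 = 1.94226; ln C = (Σln s − k·Σln t)/n = 0.94276, so C = exp(0.94276) = 2.56707.

k = 1.942, C = 2.567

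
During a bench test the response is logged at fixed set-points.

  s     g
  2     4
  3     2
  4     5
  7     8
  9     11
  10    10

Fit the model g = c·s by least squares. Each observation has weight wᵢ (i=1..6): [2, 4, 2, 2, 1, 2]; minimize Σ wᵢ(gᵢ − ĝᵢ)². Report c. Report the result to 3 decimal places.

c = 1.079

Setting ∂/∂c … = 0 gives: 455·c = 491.
Hence c = 491 / 455 ≈ 1.07912.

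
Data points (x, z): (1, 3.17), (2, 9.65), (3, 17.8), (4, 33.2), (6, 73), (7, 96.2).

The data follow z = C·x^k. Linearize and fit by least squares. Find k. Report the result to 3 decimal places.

Let Y = ln z. Fitting Y = k·ln x + ln C by least squares:
AᵀA = [[10.6062, 6.9157]; [6.9157, 6]], rhs = [26.1634, 18.6593]ᵀ  (here Σln x = 6.9157, Σ(ln x)² = 10.6062, Σln z = 18.6593, Σln x·ln z = 26.1634).
Δ = 10.6062·6 − (6.9157)² = 15.8099; k = (26.1634·6 − 6.9157·18.6593)/15.8099 = 1.76709, ln C = (10.6062·18.6593 − 6.9157·26.1634)/15.8099 = 1.07311.

k = 1.767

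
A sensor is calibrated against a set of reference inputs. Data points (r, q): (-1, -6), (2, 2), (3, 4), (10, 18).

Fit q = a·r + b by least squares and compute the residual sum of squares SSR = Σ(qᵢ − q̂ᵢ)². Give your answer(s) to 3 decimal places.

The normal system MᵀM·[a, b]ᵀ = Mᵀq is [[114, 14]; [14, 4]]·[a, b]ᵀ = [202, 18]ᵀ.
Eliminating b: 4·(row 1) − 14·(row 2) gives 260·a = 4·202 − 14·18 = 556, so a = 139/65.
Then b = (18 − 14·(139/65))/4 = -194/65.
Residuals: -57/65, 46/65, 37/65, -2/5; SSR = 114/65.

SSR = 1.754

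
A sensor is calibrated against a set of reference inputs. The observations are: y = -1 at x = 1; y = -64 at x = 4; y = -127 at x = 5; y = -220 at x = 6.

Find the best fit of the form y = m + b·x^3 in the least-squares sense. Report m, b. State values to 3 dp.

m = 0.537, b = -1.020

Normal-equation sums: Σ1 = 4, Σx^3 = 406, Σx^3·x^3 = 66378.
Right-hand side: Σy = -412, Σx^3·y = -67492.
Determinant 4·66378 − 406² = 100676.
m = ((-412)·66378 − 406·(-67492))/100676 = 13504/25169; b = (4·(-67492) − 406·(-412))/100676 = -25674/25169.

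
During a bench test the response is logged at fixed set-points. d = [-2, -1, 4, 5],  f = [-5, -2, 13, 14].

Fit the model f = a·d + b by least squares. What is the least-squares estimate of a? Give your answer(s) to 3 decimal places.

Sums needed: Σd·d = 46, Σd = 6, Σ1 = 4.
And Σd·f = 134, Σf = 20.
So MᵀM·[a, b]ᵀ = Mᵀf: [[46, 6]; [6, 4]]·[a, b]ᵀ = [134, 20]ᵀ.
Eliminating b: 4·(row 1) − 6·(row 2) gives 148·a = 4·134 − 6·20 = 416, so a = 104/37.
Then b = (20 − 6·(104/37))/4 = 29/37.

a = 2.811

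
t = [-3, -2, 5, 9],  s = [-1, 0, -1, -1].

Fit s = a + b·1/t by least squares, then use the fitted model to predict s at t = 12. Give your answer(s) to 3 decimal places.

ŝ = -0.979

From the data, Σ1 = 4, Σ1/t = -47/90, Σ1/t·1/t = 3349/8100.
And Σs = -3, Σ1/t·s = 1/45.
So MᵀM·[a, b]ᵀ = Mᵀs: [[4, -47/90]; [-47/90, 3349/8100]]·[a, b]ᵀ = [-3, 1/45]ᵀ.
Determinant 4·(3349/8100) − (-47/90)² = 1243/900.
a = ((-3)·(3349/8100) − (-47/90)·(1/45))/(1243/900) = -9953/11187; b = (4·(1/45) − (-47/90)·(-3))/(1243/900) = -1330/1243.
At t = 12: ŝ = (-9953/11187)·(1) + (-1330/1243)·(1/12) = -1991/2034.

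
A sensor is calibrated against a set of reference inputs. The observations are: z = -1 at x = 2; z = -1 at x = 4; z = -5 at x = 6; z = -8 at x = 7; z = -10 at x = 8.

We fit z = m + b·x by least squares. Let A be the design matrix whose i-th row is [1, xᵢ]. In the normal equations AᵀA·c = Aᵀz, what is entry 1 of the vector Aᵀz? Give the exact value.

Entry 1 ↔ basis 1, so (Aᵀz)_{1} = Σᵢ zᵢ = (1)·(-1) + (1)·(-1) + (1)·(-5) + (1)·(-8) + (1)·(-10) = -25.

-25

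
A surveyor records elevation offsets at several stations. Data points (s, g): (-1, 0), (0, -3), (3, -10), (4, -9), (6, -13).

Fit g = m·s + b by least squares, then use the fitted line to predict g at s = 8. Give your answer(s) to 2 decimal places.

ĝ = -17.12

The normal equations are: 62·m + 12·b = -144;  12·m + 5·b = -35.
det = 62·5 − 12² = 166.
m = ((-144)·5 − 12·(-35))/166 = -150/83; b = (62·(-35) − 12·(-144))/166 = -221/83.
At s = 8: ĝ = (-150/83)·(8) + (-221/83)·(1) = -1421/83.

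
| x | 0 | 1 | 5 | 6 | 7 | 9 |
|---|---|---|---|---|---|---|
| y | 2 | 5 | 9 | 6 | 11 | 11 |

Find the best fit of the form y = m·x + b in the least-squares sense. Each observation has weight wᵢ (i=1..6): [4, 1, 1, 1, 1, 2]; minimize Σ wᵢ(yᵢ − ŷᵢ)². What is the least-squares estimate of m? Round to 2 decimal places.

AᵀWA·[m, b]ᵀ = AᵀWy reads: 273·m + 37·b = 361;  37·m + 10·b = 61.
det = 273·10 − 37² = 1361.
m = (361·10 − 37·61)/1361 = 1353/1361; b = (273·61 − 37·361)/1361 = 3296/1361.

m = 0.99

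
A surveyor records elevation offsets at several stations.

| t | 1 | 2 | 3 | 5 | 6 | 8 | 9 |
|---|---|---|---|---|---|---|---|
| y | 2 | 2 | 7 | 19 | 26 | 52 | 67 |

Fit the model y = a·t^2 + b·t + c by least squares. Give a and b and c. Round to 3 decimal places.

Compute the Gram sums: Σt^2·t^2 = 12676, Σt^2·t = 1618, Σt^2 = 220, Σt·t = 220, Σt = 34, Σ1 = 7.
Right-hand side: Σt^2·y = 10239, Σt·y = 1297, Σy = 175.
AᵀA·[a, b, c]ᵀ = Aᵀy becomes [[12676, 1618, 220]; [1618, 220, 34]; [220, 34, 7]]·[a, b, c]ᵀ = [10239, 1297, 175]ᵀ.
Solving the 3×3 system (Gaussian elimination) gives a = 16769/16566, b = -32965/16566, c = 23620/8283.

a = 1.012, b = -1.990, c = 2.852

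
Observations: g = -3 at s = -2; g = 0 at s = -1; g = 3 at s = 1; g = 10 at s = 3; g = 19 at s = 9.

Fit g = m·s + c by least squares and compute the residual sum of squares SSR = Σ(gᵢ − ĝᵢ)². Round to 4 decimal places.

Normal-equation sums: Σs·s = 96, Σs = 10, Σ1 = 5.
And Σs·g = 210, Σg = 29.
det = 96·5 − 10² = 380.
m = (210·5 − 10·29)/380 = 2; c = (96·29 − 10·210)/380 = 9/5.
Residuals: -4/5, 1/5, -4/5, 11/5, -4/5; SSR = 34/5.

SSR = 6.8000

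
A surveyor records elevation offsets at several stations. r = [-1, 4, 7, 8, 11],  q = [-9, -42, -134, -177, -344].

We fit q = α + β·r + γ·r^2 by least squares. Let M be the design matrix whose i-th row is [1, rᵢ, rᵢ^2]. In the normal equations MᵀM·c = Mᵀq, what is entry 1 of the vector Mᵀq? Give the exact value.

Entry 1 ↔ basis 1, so (Mᵀq)_{1} = Σᵢ qᵢ = (1)·(-9) + (1)·(-42) + (1)·(-134) + (1)·(-177) + (1)·(-344) = -706.

-706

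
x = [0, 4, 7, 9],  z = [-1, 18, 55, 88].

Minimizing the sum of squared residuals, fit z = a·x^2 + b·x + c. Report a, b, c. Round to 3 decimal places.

Forming MᵀM = [[9218, 1136, 146]; [1136, 146, 20]; [146, 20, 4]] and Mᵀz = [10111, 1249, 160]ᵀ gives MᵀM·[a, b, c]ᵀ = Mᵀz.
Row-reducing yields a = 2362/2343, b = 4045/4686, c = -1737/1562.

a = 1.008, b = 0.863, c = -1.112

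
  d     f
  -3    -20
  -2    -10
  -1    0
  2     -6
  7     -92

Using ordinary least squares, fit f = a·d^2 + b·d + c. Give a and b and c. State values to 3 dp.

Normal-equation sums: Σd^2·d^2 = 2515, Σd^2·d = 315, Σd^2 = 67, Σd·d = 67, Σd = 3, Σ1 = 5.
Right-hand side: Σd^2·f = -4752, Σd·f = -576, Σf = -128.
So MᵀM·[a, b, c]ᵀ = Mᵀf: [[2515, 315, 67]; [315, 67, 3]; [67, 3, 5]]·[a, b, c]ᵀ = [-4752, -576, -128]ᵀ.
Solving the 3×3 system (Gaussian elimination) gives a = -9503/4676, b = 4251/4676, c = 1271/1169.

a = -2.032, b = 0.909, c = 1.087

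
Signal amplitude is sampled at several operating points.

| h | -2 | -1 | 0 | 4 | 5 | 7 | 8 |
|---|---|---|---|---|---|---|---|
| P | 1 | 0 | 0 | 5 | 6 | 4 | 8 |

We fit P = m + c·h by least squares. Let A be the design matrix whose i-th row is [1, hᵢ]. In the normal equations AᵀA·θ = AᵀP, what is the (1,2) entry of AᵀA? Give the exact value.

Row 1 ↔ basis 1, column 2 ↔ basis h, so (AᵀA)_{1,2} = Σᵢ h = (1)·(-2) + (1)·(-1) + (1)·(0) + (1)·(4) + (1)·(5) + (1)·(7) + (1)·(8) = 21.

21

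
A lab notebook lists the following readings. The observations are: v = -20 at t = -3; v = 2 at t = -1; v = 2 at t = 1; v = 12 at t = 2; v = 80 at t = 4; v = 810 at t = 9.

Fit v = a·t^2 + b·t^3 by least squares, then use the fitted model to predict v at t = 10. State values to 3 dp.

v̂ = 1101.176

From the data, Σt^2·t^2 = 6916, Σt^2·t^3 = 59862, Σt^3·t^3 = 536332.
Moment sums: Σt^2·v = 66762, Σt^3·v = 596246.
Δ = 6916·536332 − 59862² = 125813068.
a = (66762·536332 − 59862·596246)/125813068 = 28529733/31453267; b = (6916·596246 − 59862·66762)/125813068 = 31782623/31453267.
At t = 10: v̂ = (28529733/31453267)·(100) + (31782623/31453267)·(1000) = 34635596300/31453267.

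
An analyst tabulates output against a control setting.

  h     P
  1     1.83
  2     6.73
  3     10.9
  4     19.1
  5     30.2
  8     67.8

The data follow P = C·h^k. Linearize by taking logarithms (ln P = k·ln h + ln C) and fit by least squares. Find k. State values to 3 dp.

k = 1.718

Let Y = ln P. Fitting Y = k·ln h + ln C by least squares:
AᵀA = [[10.5236, 6.8669]; [6.8669, 6]], rhs = [22.2878, 15.4737]ᵀ  (here Σln h = 6.8669, Σ(ln h)² = 10.5236, Σln P = 15.4737, Σln h·ln P = 22.2878).
Solving (det = 15.9867): k = 1.71828, ln C = 0.61241.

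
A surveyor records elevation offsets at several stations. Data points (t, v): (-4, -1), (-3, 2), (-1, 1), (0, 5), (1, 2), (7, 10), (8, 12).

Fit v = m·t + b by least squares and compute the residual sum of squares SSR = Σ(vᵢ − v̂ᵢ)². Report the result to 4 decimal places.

SSR = 13.4159

Setting ∂/∂m … = 0 gives: 140·m + 8·b = 165;  8·m + 7·b = 31.
(Σt·t = 140, Σt = 8, Σ1 = 7, Σt·v = 165, Σv = 31.)
Eliminating b: 7·(row 1) − 8·(row 2) gives 916·m = 7·165 − 8·31 = 907, so m = 907/916.
Then b = (31 − 8·(907/916))/7 = 755/229.
Residuals: -77/229, 1533/916, -1197/916, 390/229, -2095/916, -209/916, 179/229; SSR = 12289/916.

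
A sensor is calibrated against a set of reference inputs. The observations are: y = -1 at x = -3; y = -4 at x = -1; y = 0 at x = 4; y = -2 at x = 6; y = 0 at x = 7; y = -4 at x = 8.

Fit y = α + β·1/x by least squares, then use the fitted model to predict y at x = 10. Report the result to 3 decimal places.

ŷ = -1.421

Normal-equation sums: Σ1 = 6, Σ1/x = -109/168, Σ1/x·1/x = 34925/28224.
Right-hand side: Σy = -11, Σ1/x·y = 7/2.
AᵀA·[α, β]ᵀ = Aᵀy becomes [[6, -109/168]; [-109/168, 34925/28224]]·[α, β]ᵀ = [-11, 7/2]ᵀ.
Δ = 6·(34925/28224) − (-109/168)² = 197669/28224.
α = ((-11)·(34925/28224) − (-109/168)·(7/2))/(197669/28224) = -320083/197669; β = (6·(7/2) − (-109/168)·(-11))/(197669/28224) = 391272/197669.
At x = 10: ŷ = (-320083/197669)·(1) + (391272/197669)·(1/10) = -1404779/988345.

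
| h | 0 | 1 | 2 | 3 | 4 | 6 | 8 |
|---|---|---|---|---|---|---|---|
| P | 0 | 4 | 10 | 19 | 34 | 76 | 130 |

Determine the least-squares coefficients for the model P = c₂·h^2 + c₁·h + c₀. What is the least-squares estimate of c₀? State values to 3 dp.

The normal system MᵀM·[c₂, c₁, c₀]ᵀ = MᵀP is [[5746, 828, 130]; [828, 130, 24]; [130, 24, 7]]·[c₂, c₁, c₀]ᵀ = [11815, 1713, 273]ᵀ.
Inverting the 3×3 Gram matrix, [c₂, c₁, c₀]ᵀ = [86789/44898, 11929/14966, 8264/22449]ᵀ.

c₀ = 0.368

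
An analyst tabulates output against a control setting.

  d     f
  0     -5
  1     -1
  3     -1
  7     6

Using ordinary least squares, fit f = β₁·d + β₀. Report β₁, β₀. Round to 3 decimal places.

Forming MᵀM = [[59, 11]; [11, 4]] and Mᵀf = [38, -1]ᵀ gives MᵀM·[β₁, β₀]ᵀ = Mᵀf.
Determinant 59·4 − 11² = 115.
β₁ = (38·4 − 11·(-1))/115 = 163/115; β₀ = (59·(-1) − 11·38)/115 = -477/115.

β₁ = 1.417, β₀ = -4.148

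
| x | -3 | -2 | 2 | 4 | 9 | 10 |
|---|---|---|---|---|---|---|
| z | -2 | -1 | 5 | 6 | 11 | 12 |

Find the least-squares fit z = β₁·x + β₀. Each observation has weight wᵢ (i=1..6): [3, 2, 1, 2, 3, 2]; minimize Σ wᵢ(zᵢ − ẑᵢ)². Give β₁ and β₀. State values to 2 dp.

β₁ = 1.08, β₀ = 1.43

Sums needed: Σwᵢ·x·x = 514, Σwᵢ·x = 44, Σwᵢ·1 = 13.
Moment sums: Σwᵢ·x·z = 617, Σwᵢ·z = 66.
MᵀWM·[β₁, β₀]ᵀ = MᵀWz becomes [[514, 44]; [44, 13]]·[β₁, β₀]ᵀ = [617, 66]ᵀ.
det = 514·13 − 44² = 4746.
β₁ = (617·13 − 44·66)/4746 = 731/678; β₀ = (514·66 − 44·617)/4746 = 484/339.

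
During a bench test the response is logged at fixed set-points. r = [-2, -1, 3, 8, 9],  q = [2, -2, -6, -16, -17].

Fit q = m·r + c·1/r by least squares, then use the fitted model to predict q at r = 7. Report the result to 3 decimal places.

The normal equations are: 159·m + 5·c = -301;  5·m + (7201/5184)·c = -44/9.
(Σr·r = 159, Σr·1/r = 5, Σ1/r·1/r = 7201/5184, Σr·q = -301, Σ1/r·q = -44/9.)
Eliminating c: (7201/5184)·(row 1) − 5·(row 2) gives (338453/1728)·m = (7201/5184)·(-301) − 5·(-44/9) = -2040781/5184, so m = -2040781/1015359.
Then c = ((-44/9) − 5·(-2040781/1015359))/(7201/5184) = 1257408/338453.
At r = 7: q̂ = (-2040781/1015359)·(7) + (1257408/338453)·(1/7) = -2237815/165291.

q̂ = -13.539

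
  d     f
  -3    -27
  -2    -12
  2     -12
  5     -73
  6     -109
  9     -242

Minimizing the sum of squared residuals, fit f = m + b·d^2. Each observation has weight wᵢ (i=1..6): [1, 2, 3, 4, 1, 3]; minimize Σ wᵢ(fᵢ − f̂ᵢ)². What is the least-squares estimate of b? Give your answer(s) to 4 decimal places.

b = -2.9902

Sums needed: Σwᵢ·1 = 14, Σwᵢ·d^2 = 408, Σwᵢ·d^2·d^2 = 23640.
Moment sums: Σwᵢ·f = -1214, Σwᵢ·d^2·f = -70513.
Eliminating b: 23640·(row 1) − 408·(row 2) gives 164496·m = 23640·(-1214) − 408·(-70513) = 70344, so m = 2931/6854.
Then b = ((-70513) − 408·(2931/6854))/23640 = -245935/82248.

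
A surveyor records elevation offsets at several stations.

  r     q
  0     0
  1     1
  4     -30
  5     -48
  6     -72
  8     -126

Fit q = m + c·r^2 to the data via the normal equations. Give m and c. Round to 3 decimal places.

The normal system MᵀM·[m, c]ᵀ = Mᵀq is [[6, 142]; [142, 6274]]·[m, c]ᵀ = [-275, -12335]ᵀ.
Eliminating c: 6274·(row 1) − 142·(row 2) gives 17480·m = 6274·(-275) − 142·(-12335) = 26220, so m = 3/2.
Then c = ((-12335) − 142·(3/2))/6274 = -2.

m = 1.500, c = -2.000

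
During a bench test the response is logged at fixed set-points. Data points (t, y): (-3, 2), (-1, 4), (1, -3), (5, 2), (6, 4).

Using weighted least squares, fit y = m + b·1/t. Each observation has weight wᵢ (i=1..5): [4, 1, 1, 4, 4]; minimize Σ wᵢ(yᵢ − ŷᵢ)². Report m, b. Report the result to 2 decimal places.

m = 2.38, b = -2.11

AᵀWA·[m, b]ᵀ = AᵀWy reads: 14·m + (2/15)·b = 33;  (2/15)·m + (611/225)·b = -27/5.
(Σwᵢ·1 = 14, Σwᵢ·1/t = 2/15, Σwᵢ·1/t·1/t = 611/225, Σwᵢ·y = 33, Σwᵢ·1/t·y = -27/5.)
Eliminating b: (611/225)·(row 1) − (2/15)·(row 2) gives 38·m = (611/225)·33 − (2/15)·(-27/5) = 271/3, so m = 271/114.
Then b = ((-27/5) − (2/15)·(271/114))/(611/225) = -40/19.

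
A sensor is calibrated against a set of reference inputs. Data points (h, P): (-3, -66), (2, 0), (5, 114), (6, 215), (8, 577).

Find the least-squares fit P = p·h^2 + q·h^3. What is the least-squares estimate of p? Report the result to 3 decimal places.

From the data, Σh^2·h^2 = 6114, Σh^2·h^3 = 43458, Σh^3·h^3 = 325218.
Right-hand side: Σh^2·P = 46924, Σh^3·P = 357896.
Δ = 6114·325218 − 43458² = 99785088.
p = (46924·325218 − 43458·357896)/99785088 = -4068263/1385904; q = (6114·357896 − 43458·46924)/99785088 = 689597/461968.

p = -2.935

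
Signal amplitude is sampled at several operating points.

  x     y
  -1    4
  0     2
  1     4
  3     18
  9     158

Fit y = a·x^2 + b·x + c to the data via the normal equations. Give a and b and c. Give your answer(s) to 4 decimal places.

Entries of AᵀA: Σx^2·x^2 = 6644, Σx^2·x = 756, Σx^2 = 92, Σx·x = 92, Σx = 12, Σ1 = 5.
Moment sums: Σx^2·y = 12968, Σx·y = 1476, Σy = 186.
Normal equations: [[6644, 756, 92]; [756, 92, 12]; [92, 12, 5]]·[a, b, c]ᵀ = [12968, 1476, 186]ᵀ.
Inverting the 3×3 Gram matrix, [a, b, c]ᵀ = [16325/8274, -1151/2758, 7850/4137]ᵀ.

a = 1.9730, b = -0.4173, c = 1.8975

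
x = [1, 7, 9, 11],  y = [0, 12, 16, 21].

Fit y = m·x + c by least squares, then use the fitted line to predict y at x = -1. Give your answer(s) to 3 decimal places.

ŷ = -4.321

Sums needed: Σx·x = 252, Σx = 28, Σ1 = 4.
Right-hand side: Σx·y = 459, Σy = 49.
Eliminating c: 4·(row 1) − 28·(row 2) gives 224·m = 4·459 − 28·49 = 464, so m = 29/14.
Then c = (49 − 28·(29/14))/4 = -9/4.
At x = -1: ŷ = (29/14)·(-1) + (-9/4)·(1) = -121/28.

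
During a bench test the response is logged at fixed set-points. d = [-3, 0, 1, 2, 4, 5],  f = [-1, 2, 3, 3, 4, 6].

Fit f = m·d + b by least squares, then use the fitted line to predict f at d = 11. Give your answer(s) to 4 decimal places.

XᵀX·[m, b]ᵀ = Xᵀf reads: 55·m + 9·b = 58;  9·m + 6·b = 17.
Eliminating b: 6·(row 1) − 9·(row 2) gives 249·m = 6·58 − 9·17 = 195, so m = 65/83.
Then b = (17 − 9·(65/83))/6 = 413/249.
At d = 11: f̂ = (65/83)·(11) + (413/249)·(1) = 2558/249.

f̂ = 10.2731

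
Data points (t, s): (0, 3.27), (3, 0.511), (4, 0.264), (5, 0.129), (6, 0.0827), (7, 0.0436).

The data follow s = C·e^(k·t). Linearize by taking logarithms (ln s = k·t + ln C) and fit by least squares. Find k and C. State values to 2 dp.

k = -0.62, C = 3.20

Taking logs, ln s = k·t + ln C, so regress ln s on t.
XᵀX = [[135.0000, 25.0000]; [25.0000, 6]], rhs = [-54.4652, -8.4916]ᵀ  (here Σt = 25.0000, Σ(t)² = 135.0000, Σln s = -8.4916, Σt·ln s = -54.4652).
Slope k = (n·Σt·ln s − Σt·Σln s)/(n·Σ(t)² − (Σt)²) = (6·-54.4652 − 25.0000·-8.4916)/185.0000 = -0.61893; ln C = (Σln s − k·Σt)/n = 1.16360, so C = exp(1.16360) = 3.20145.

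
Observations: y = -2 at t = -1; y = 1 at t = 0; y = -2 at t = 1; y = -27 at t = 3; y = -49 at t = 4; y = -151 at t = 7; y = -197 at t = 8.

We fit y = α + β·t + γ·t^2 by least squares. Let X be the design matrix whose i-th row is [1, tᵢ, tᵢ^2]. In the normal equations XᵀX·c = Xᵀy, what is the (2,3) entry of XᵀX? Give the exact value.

Row 2 ↔ basis t, column 3 ↔ basis t^2, so (XᵀX)_{2,3} = Σᵢ (t)·(t^2) = (-1)·(1) + (0)·(0) + (1)·(1) + (3)·(9) + (4)·(16) + (7)·(49) + (8)·(64) = 946.

946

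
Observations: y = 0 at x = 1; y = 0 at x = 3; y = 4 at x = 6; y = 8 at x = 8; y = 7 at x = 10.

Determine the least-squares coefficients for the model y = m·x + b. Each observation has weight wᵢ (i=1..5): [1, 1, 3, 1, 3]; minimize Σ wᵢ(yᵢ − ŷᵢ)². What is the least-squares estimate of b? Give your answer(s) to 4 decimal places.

Entries of MᵀWM: Σwᵢ·x·x = 482, Σwᵢ·x = 60, Σwᵢ·1 = 9.
Moment sums: Σwᵢ·x·y = 346, Σwᵢ·y = 41.
Determinant 482·9 − 60² = 738.
m = (346·9 − 60·41)/738 = 109/123; b = (482·41 − 60·346)/738 = -499/369.

b = -1.3523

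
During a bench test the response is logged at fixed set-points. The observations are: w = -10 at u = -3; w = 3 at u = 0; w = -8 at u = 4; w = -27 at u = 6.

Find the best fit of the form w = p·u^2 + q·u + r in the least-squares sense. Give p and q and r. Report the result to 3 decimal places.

p = -1.053, q = 1.303, r = 3.279

Entries of MᵀM: Σu^2·u^2 = 1633, Σu^2·u = 253, Σu^2 = 61, Σu·u = 61, Σu = 7, Σ1 = 4.
For Mᵀw: Σu^2·w = -1190, Σu·w = -164, Σw = -42.
Solving the 3×3 system (Gaussian elimination) gives p = -139/132, q = 11177/8580, r = 4689/1430.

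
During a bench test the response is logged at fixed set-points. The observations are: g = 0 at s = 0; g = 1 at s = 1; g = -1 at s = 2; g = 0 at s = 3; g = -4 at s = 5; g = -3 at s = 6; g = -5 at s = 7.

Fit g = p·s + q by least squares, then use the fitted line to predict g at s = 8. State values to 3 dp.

ĝ = -5.315

Entries of XᵀX: Σs·s = 124, Σs = 24, Σ1 = 7.
For Xᵀg: Σs·g = -74, Σg = -12.
Normal equations: [[124, 24]; [24, 7]]·[p, q]ᵀ = [-74, -12]ᵀ.
Determinant 124·7 − 24² = 292.
p = ((-74)·7 − 24·(-12))/292 = -115/146; q = (124·(-12) − 24·(-74))/292 = 72/73.
At s = 8: ĝ = (-115/146)·(8) + (72/73)·(1) = -388/73.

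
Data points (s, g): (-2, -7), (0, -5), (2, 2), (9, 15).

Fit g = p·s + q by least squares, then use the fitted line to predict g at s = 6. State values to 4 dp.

From the data, Σs·s = 89, Σs = 9, Σ1 = 4.
Right-hand side: Σs·g = 153, Σg = 5.
Normal equations: [[89, 9]; [9, 4]]·[p, q]ᵀ = [153, 5]ᵀ.
Δ = 89·4 − 9² = 275.
p = (153·4 − 9·5)/275 = 567/275; q = (89·5 − 9·153)/275 = -932/275.
At s = 6: ĝ = (567/275)·(6) + (-932/275)·(1) = 494/55.

ĝ = 8.9818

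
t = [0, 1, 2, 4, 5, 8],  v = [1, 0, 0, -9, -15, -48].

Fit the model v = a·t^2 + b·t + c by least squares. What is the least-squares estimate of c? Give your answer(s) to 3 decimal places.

c = 0.418

Compute the Gram sums: Σt^2·t^2 = 4994, Σt^2·t = 710, Σt^2 = 110, Σt·t = 110, Σt = 20, Σ1 = 6.
Moment sums: Σt^2·v = -3591, Σt·v = -495, Σv = -71.
So AᵀA·[a, b, c]ᵀ = Aᵀv: [[4994, 710, 110]; [710, 110, 20]; [110, 20, 6]]·[a, b, c]ᵀ = [-3591, -495, -71]ᵀ.
Inverting the 3×3 Gram matrix, [a, b, c]ᵀ = [-1051/1114, 843/557, 233/557]ᵀ.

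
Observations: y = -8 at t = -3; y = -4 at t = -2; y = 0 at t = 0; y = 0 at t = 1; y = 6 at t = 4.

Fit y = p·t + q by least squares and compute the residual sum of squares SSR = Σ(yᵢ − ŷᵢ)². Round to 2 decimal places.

SSR = 4.27

The normal equations are: 30·p + 0·q = 56;  0·p + 5·q = -6.
Eliminating q: 5·(row 1) − 0·(row 2) gives 150·p = 5·56 − 0·(-6) = 280, so p = 28/15.
Then q = ((-6) − 0·(28/15))/5 = -6/5.
Residuals: -6/5, 14/15, 6/5, -2/3, -4/15; SSR = 64/15.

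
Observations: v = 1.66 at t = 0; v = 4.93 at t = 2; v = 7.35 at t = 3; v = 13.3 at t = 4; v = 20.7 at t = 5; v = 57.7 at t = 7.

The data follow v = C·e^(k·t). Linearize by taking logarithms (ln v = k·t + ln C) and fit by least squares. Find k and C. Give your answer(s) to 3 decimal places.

Linearized form: ln v = k·t + ln C. From the 6 transformed points,
XᵀX = [[103.0000, 21.0000]; [21.0000, 6]], rhs = [63.0633, 13.7700]ᵀ  (here Σt = 21.0000, Σ(t)² = 103.0000, Σln v = 13.7700, Σt·ln v = 63.0633).
Solving (det = 177.0000): k = 0.50401, ln C = 0.53097, so C = exp(0.53097) = 1.70058.

k = 0.504, C = 1.701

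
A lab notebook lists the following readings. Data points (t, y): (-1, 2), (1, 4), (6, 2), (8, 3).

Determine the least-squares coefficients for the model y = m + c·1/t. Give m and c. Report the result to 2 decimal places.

Forming AᵀA = [[4, 7/24]; [7/24, 1177/576]] and Aᵀy = [11, 65/24]ᵀ gives AᵀA·[m, c]ᵀ = Aᵀy.
Determinant 4·(1177/576) − (7/24)² = 1553/192.
m = (11·(1177/576) − (7/24)·(65/24))/(1553/192) = 4164/1553; c = (4·(65/24) − (7/24)·11)/(1553/192) = 1464/1553.

m = 2.68, c = 0.94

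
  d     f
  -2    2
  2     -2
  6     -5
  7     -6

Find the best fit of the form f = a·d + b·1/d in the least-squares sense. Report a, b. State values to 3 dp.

MᵀM·[a, b]ᵀ = Mᵀf reads: 93·a + 4·b = -80;  4·a + (967/1764)·b = -155/42.
Eliminating b: (967/1764)·(row 1) − 4·(row 2) gives (20569/588)·a = (967/1764)·(-80) − 4·(-155/42) = -12830/441, so a = -51320/61707.
Then b = ((-155/42) − 4·(-51320/61707))/(967/1764) = -13650/20569.

a = -0.832, b = -0.664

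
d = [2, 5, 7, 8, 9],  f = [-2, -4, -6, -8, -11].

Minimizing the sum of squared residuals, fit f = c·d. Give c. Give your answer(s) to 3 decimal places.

The normal system AᵀA·[c]ᵀ = Aᵀf is [[223]]·[c]ᵀ = [-229]ᵀ.
Hence c = -229 / 223 ≈ -1.02691.

c = -1.027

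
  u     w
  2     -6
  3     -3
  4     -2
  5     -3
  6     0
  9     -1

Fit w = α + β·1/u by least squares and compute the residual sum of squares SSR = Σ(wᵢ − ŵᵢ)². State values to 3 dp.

SSR = 3.954

Entries of AᵀA: Σ1 = 6, Σ1/u = 281/180, Σ1/u·1/u = 16321/32400.
Moment sums: Σw = -15, Σ1/u·w = -469/90.
Normal equations: [[6, 281/180]; [281/180, 16321/32400]]·[α, β]ᵀ = [-15, -469/90]ᵀ.
Δ = 6·(16321/32400) − (281/180)² = 3793/6480.
α = ((-15)·(16321/32400) − (281/180)·(-469/90))/(3793/6480) = 18763/18965; β = (6·(-469/90) − (281/180)·(-15))/(3793/6480) = -50868/3793.
Residuals: -5383/18965, 9122/18965, 6892/18965, -4958/3793, 23627/18965, -9468/18965; SSR = 74986/18965.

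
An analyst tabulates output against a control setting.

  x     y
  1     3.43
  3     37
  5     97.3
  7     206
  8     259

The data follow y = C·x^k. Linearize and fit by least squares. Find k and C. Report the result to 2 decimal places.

Taking logs, ln y = k·ln x + ln C, so regress ln y on ln x.
Over the data: Σln x = 6.7334, Σ(ln x)² = 11.9079, Σln y = 20.3060, Σln x·ln y = 33.2573.
Normal system: [[11.9079, 6.7334]; [6.7334, 5]]·[k, ln C]ᵀ = [33.2573, 20.3060]ᵀ.
Slope k = (n·Σln x·ln y − Σln x·Σln y)/(n·Σ(ln x)² − (Σln x)²) = (5·33.2573 − 6.7334·20.3060)/14.2007 = 2.08147; ln C = (Σln y − k·Σln x)/n = 1.25812, so C = exp(1.25812) = 3.51879.

k = 2.08, C = 3.52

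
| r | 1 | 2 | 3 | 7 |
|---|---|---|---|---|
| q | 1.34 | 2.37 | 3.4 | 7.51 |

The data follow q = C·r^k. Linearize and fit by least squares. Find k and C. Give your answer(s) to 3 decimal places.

Linearized form: ln q = k·ln r + ln C. From the 4 transformed points,
Sums: Σln r = 3.7377, Σ(ln r)² = 5.4740, Σln q = 4.3956, Σln r·ln q = 5.8660.
Normal system: [[5.4740, 3.7377]; [3.7377, 4]]·[k, ln C]ᵀ = [5.8660, 4.3956]ᵀ.
Δ = 5.4740·4 − (3.7377)² = 7.9257; k = (5.8660·4 − 3.7377·4.3956)/7.9257 = 0.88758, ln C = (5.4740·4.3956 − 3.7377·5.8660)/7.9257 = 0.26952, so C = exp(0.26952) = 1.30933.

k = 0.888, C = 1.309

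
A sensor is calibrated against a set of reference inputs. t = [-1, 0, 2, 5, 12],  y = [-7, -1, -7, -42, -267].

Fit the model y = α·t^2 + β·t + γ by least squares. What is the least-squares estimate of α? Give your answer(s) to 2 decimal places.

α = -2.01

Compute the Gram sums: Σt^2·t^2 = 21378, Σt^2·t = 1860, Σt^2 = 174, Σt·t = 174, Σt = 18, Σ1 = 5.
And Σt^2·y = -39533, Σt·y = -3421, Σy = -324.
Row-reducing yields α = -84577/42078, β = 86677/42078, γ = -15902/7013.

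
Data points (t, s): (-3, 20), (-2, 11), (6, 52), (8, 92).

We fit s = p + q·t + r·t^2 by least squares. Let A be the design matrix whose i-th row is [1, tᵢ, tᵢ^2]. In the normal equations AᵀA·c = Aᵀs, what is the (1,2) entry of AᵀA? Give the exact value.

9

Row 1 ↔ basis 1, column 2 ↔ basis t, so (AᵀA)_{1,2} = Σᵢ t = (1)·(-3) + (1)·(-2) + (1)·(6) + (1)·(8) = 9.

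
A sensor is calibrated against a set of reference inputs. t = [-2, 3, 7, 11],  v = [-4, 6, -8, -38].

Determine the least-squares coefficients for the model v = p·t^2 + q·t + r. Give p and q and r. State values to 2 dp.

Entries of AᵀA: Σt^2·t^2 = 17139, Σt^2·t = 1693, Σt^2 = 183, Σt·t = 183, Σt = 19, Σ1 = 4.
Moment sums: Σt^2·v = -4952, Σt·v = -448, Σv = -44.
AᵀA·[p, q, r]ᵀ = Aᵀv becomes [[17139, 1693, 183]; [1693, 183, 19]; [183, 19, 4]]·[p, q, r]ᵀ = [-4952, -448, -44]ᵀ.
Row-reducing yields p = -18929/33638, q = 81437/33638, r = 54579/16819.

p = -0.56, q = 2.42, r = 3.25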